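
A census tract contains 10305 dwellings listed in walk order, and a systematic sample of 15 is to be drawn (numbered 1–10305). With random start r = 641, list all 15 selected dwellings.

641, 1328, 2015, 2702, 3389, 4076, 4763, 5450, 6137, 6824, 7511, 8198, 8885, 9572, 10259

k = N/n = 10305/15 = 687
dwelling 1: 641
dwelling 2: 641 + 687 = 1328
dwelling 3: 1328 + 687 = 2015
dwelling 4: 2015 + 687 = 2702
dwelling 5: 2702 + 687 = 3389
dwelling 6: 3389 + 687 = 4076
dwelling 7: 4076 + 687 = 4763
dwelling 8: 4763 + 687 = 5450
dwelling 9: 5450 + 687 = 6137
dwelling 10: 6137 + 687 = 6824
dwelling 11: 6824 + 687 = 7511
dwelling 12: 7511 + 687 = 8198
dwelling 13: 8198 + 687 = 8885
dwelling 14: 8885 + 687 = 9572
dwelling 15: 9572 + 687 = 10259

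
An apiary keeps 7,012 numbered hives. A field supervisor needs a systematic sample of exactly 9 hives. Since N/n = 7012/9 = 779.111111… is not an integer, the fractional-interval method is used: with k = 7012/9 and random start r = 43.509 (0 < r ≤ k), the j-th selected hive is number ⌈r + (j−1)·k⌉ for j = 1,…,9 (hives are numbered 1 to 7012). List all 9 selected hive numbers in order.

44, 823, 1602, 2381, 3160, 3940, 4719, 5498, 6277

j=1: r + 0k = 43.509 → ⌈·⌉ = 44
j=2: r + 1k = 822.620111… → ⌈·⌉ = 823
j=3: r + 2k = 1601.731222… → ⌈·⌉ = 1602
j=4: r + 3k = 2380.842333… → ⌈·⌉ = 2381
j=5: r + 4k = 3159.953444… → ⌈·⌉ = 3160
j=6: r + 5k = 3939.064555… → ⌈·⌉ = 3940
j=7: r + 6k = 4718.175666… → ⌈·⌉ = 4719
j=8: r + 7k = 5497.286777… → ⌈·⌉ = 5498
j=9: r + 8k = 6276.397888… → ⌈·⌉ = 6277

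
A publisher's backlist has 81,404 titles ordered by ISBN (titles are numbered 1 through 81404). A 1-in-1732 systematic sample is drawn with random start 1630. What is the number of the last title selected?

k = 1732
47th selection = r + (47−1)·k = 1630 + 46×1732 = 1630 + 79672 = 81302

81302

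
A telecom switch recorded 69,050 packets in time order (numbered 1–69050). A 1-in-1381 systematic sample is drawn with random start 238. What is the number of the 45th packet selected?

61002

k = 1381
45th selection = r + (45−1)·k = 238 + 44×1381 = 238 + 60764 = 61002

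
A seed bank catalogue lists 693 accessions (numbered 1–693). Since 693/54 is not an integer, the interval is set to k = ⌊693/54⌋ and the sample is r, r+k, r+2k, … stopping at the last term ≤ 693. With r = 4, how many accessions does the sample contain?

58

k = ⌊693/54⌋ = 12
Achieved size = ⌊(693 − 4)/12⌋ + 1 = ⌊689/12⌋ + 1 = 57 + 1 = 58
(last selection: 4 + 57×12 = 688 ≤ 693; next would be 700 > 693)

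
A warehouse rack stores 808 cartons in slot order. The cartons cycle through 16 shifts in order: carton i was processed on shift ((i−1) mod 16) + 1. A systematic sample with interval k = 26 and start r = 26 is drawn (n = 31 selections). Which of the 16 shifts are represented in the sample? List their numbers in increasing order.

Consecutive selections differ by k = 26, so their shift numbers differ by 26 mod 16 = 10.
gcd(26, 16) = 2, so the sample visits 16/2 = 8 distinct residues mod 16.
Start 26 is shift 10; the shifts hit are 2, 4, 6, 8, 10, 12, 14, 16.

2, 4, 6, 8, 10, 12, 14, 16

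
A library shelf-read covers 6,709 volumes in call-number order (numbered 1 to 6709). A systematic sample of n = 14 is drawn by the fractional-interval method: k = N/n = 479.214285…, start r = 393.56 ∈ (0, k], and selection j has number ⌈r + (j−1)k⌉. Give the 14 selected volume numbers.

j=1: r + 0k = 393.56 → ⌈·⌉ = 394
j=2: r + 1k = 872.774285… → ⌈·⌉ = 873
j=3: r + 2k = 1351.988571… → ⌈·⌉ = 1352
j=4: r + 3k = 1831.202857… → ⌈·⌉ = 1832
j=5: r + 4k = 2310.417142… → ⌈·⌉ = 2311
j=6: r + 5k = 2789.631428… → ⌈·⌉ = 2790
j=7: r + 6k = 3268.845714… → ⌈·⌉ = 3269
j=8: r + 7k = 3748.06 → ⌈·⌉ = 3749
j=9: r + 8k = 4227.274285… → ⌈·⌉ = 4228
j=10: r + 9k = 4706.488571… → ⌈·⌉ = 4707
j=11: r + 10k = 5185.702857… → ⌈·⌉ = 5186
j=12: r + 11k = 5664.917142… → ⌈·⌉ = 5665
j=13: r + 12k = 6144.131428… → ⌈·⌉ = 6145
j=14: r + 13k = 6623.345714… → ⌈·⌉ = 6624

394, 873, 1352, 1832, 2311, 2790, 3269, 3749, 4228, 4707, 5186, 5665, 6145, 6624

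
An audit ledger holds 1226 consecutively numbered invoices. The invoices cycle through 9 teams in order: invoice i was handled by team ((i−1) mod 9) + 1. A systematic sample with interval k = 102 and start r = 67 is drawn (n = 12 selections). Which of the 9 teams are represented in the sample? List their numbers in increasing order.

1, 4, 7

Consecutive selections differ by k = 102, so their team numbers differ by 102 mod 9 = 3.
gcd(102, 9) = 3, so the sample visits 9/3 = 3 distinct residues mod 9.
Start 67 is team 4; the teams hit are 1, 4, 7.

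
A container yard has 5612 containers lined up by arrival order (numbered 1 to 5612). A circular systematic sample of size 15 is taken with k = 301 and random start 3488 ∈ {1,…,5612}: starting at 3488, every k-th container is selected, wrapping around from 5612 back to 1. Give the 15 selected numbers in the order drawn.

Selection 1: 3488
Selection 2: 3488 + 301 = 3789
Selection 3: 3789 + 301 = 4090
Selection 4: 4090 + 301 = 4391
Selection 5: 4391 + 301 = 4692
Selection 6: 4692 + 301 = 4993
Selection 7: 4993 + 301 = 5294
Selection 8: 5294 + 301 = 5595
Selection 9: 5595 + 301 = 5896 → 5896 − 5612 = 284
Selection 10: 284 + 301 = 585
Selection 11: 585 + 301 = 886
Selection 12: 886 + 301 = 1187
Selection 13: 1187 + 301 = 1488
Selection 14: 1488 + 301 = 1789
Selection 15: 1789 + 301 = 2090

3488, 3789, 4090, 4391, 4692, 4993, 5294, 5595, 284, 585, 886, 1187, 1488, 1789, 2090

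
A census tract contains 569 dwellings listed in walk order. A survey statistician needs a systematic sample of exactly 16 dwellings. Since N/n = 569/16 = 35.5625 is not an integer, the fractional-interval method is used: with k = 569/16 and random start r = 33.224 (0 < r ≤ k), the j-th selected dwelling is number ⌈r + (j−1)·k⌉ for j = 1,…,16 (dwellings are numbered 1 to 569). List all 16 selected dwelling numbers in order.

j=1: r + 0k = 33.224 → ⌈·⌉ = 34
j=2: r + 1k = 68.7865 → ⌈·⌉ = 69
j=3: r + 2k = 104.349 → ⌈·⌉ = 105
j=4: r + 3k = 139.9115 → ⌈·⌉ = 140
j=5: r + 4k = 175.474 → ⌈·⌉ = 176
j=6: r + 5k = 211.0365 → ⌈·⌉ = 212
j=7: r + 6k = 246.599 → ⌈·⌉ = 247
j=8: r + 7k = 282.1615 → ⌈·⌉ = 283
j=9: r + 8k = 317.724 → ⌈·⌉ = 318
j=10: r + 9k = 353.2865 → ⌈·⌉ = 354
j=11: r + 10k = 388.849 → ⌈·⌉ = 389
j=12: r + 11k = 424.4115 → ⌈·⌉ = 425
j=13: r + 12k = 459.974 → ⌈·⌉ = 460
j=14: r + 13k = 495.5365 → ⌈·⌉ = 496
j=15: r + 14k = 531.099 → ⌈·⌉ = 532
j=16: r + 15k = 566.6615 → ⌈·⌉ = 567

34, 69, 105, 140, 176, 212, 247, 283, 318, 354, 389, 425, 460, 496, 532, 567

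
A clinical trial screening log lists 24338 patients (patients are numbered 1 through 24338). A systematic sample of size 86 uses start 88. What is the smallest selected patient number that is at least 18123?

k = 24338/86 = 283
Steps past start: ⌈(18123 − 88)/283⌉ = ⌈18035/283⌉ = 64
Selected patient: 88 + 64×283 = 18200

18200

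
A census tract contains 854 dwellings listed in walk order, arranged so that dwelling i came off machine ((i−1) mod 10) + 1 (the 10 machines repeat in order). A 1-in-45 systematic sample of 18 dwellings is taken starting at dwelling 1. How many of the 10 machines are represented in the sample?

2

Consecutive selections differ by k = 45, so their machine numbers differ by 45 mod 10 = 5.
gcd(45, 10) = 5, so the sample visits 10/5 = 2 distinct residues mod 10.
Start 1 is machine 1; the machines hit are 1, 6.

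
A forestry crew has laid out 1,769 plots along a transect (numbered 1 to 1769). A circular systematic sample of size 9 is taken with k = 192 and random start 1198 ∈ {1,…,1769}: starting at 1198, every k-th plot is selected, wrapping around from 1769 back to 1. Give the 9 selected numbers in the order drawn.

1198, 1390, 1582, 5, 197, 389, 581, 773, 965

Selection 1: 1198
Selection 2: 1198 + 192 = 1390
Selection 3: 1390 + 192 = 1582
Selection 4: 1582 + 192 = 1774 → 1774 − 1769 = 5
Selection 5: 5 + 192 = 197
Selection 6: 197 + 192 = 389
Selection 7: 389 + 192 = 581
Selection 8: 581 + 192 = 773
Selection 9: 773 + 192 = 965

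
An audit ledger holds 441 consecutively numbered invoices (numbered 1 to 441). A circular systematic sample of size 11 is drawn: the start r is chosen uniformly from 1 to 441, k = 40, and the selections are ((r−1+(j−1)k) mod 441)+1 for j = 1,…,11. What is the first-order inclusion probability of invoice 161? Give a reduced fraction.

For each position j, as r ranges over 1…441 the j-th selection hits every invoice exactly once, so invoice 161 is selected for exactly 11 of the 441 starts.
Inclusion probability = 11/441.

11/441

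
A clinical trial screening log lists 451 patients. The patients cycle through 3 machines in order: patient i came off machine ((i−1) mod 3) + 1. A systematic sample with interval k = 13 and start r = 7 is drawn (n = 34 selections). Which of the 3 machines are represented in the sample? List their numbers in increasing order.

Consecutive selections differ by k = 13, so their machine numbers differ by 13 mod 3 = 1.
gcd(13, 3) = 1, so the sample visits 3/1 = 3 distinct residues mod 3.
Start 7 is machine 1; the machines hit are 1, 2, 3.

1, 2, 3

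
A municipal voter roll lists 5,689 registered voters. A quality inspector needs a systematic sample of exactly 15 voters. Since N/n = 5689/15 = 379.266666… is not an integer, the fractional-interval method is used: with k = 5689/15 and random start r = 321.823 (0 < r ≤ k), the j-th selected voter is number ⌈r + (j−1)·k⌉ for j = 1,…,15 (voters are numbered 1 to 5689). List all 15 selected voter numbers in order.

j=1: r + 0k = 321.823 → ⌈·⌉ = 322
j=2: r + 1k = 701.089666… → ⌈·⌉ = 702
j=3: r + 2k = 1080.356333… → ⌈·⌉ = 1081
j=4: r + 3k = 1459.623 → ⌈·⌉ = 1460
j=5: r + 4k = 1838.889666… → ⌈·⌉ = 1839
j=6: r + 5k = 2218.156333… → ⌈·⌉ = 2219
j=7: r + 6k = 2597.423 → ⌈·⌉ = 2598
j=8: r + 7k = 2976.689666… → ⌈·⌉ = 2977
j=9: r + 8k = 3355.956333… → ⌈·⌉ = 3356
j=10: r + 9k = 3735.223 → ⌈·⌉ = 3736
j=11: r + 10k = 4114.489666… → ⌈·⌉ = 4115
j=12: r + 11k = 4493.756333… → ⌈·⌉ = 4494
j=13: r + 12k = 4873.023 → ⌈·⌉ = 4874
j=14: r + 13k = 5252.289666… → ⌈·⌉ = 5253
j=15: r + 14k = 5631.556333… → ⌈·⌉ = 5632

322, 702, 1081, 1460, 1839, 2219, 2598, 2977, 3356, 3736, 4115, 4494, 4874, 5253, 5632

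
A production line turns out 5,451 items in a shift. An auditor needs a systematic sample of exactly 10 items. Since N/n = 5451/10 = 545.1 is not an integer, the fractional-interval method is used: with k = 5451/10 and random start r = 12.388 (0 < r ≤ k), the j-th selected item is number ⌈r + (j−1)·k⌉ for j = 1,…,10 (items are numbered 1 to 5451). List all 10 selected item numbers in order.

j=1: r + 0k = 12.388 → ⌈·⌉ = 13
j=2: r + 1k = 557.488 → ⌈·⌉ = 558
j=3: r + 2k = 1102.588 → ⌈·⌉ = 1103
j=4: r + 3k = 1647.688 → ⌈·⌉ = 1648
j=5: r + 4k = 2192.788 → ⌈·⌉ = 2193
j=6: r + 5k = 2737.888 → ⌈·⌉ = 2738
j=7: r + 6k = 3282.988 → ⌈·⌉ = 3283
j=8: r + 7k = 3828.088 → ⌈·⌉ = 3829
j=9: r + 8k = 4373.188 → ⌈·⌉ = 4374
j=10: r + 9k = 4918.288 → ⌈·⌉ = 4919

13, 558, 1103, 1648, 2193, 2738, 3283, 3829, 4374, 4919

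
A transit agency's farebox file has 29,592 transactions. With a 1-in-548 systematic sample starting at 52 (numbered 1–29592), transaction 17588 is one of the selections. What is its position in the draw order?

33

k = 548
position = (17588 − 52)/548 + 1 = 17536/548 + 1 = 32 + 1 = 33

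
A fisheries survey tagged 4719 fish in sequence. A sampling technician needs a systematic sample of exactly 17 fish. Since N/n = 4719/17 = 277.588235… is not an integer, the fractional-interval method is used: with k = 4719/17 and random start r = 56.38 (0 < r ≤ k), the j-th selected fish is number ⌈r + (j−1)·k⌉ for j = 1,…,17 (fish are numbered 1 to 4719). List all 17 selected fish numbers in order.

57, 334, 612, 890, 1167, 1445, 1722, 2000, 2278, 2555, 2833, 3110, 3388, 3666, 3943, 4221, 4498

j=1: r + 0k = 56.38 → ⌈·⌉ = 57
j=2: r + 1k = 333.968235… → ⌈·⌉ = 334
j=3: r + 2k = 611.556470… → ⌈·⌉ = 612
j=4: r + 3k = 889.144705… → ⌈·⌉ = 890
j=5: r + 4k = 1166.732941… → ⌈·⌉ = 1167
j=6: r + 5k = 1444.321176… → ⌈·⌉ = 1445
j=7: r + 6k = 1721.909411… → ⌈·⌉ = 1722
j=8: r + 7k = 1999.497647… → ⌈·⌉ = 2000
j=9: r + 8k = 2277.085882… → ⌈·⌉ = 2278
j=10: r + 9k = 2554.674117… → ⌈·⌉ = 2555
j=11: r + 10k = 2832.262352… → ⌈·⌉ = 2833
j=12: r + 11k = 3109.850588… → ⌈·⌉ = 3110
j=13: r + 12k = 3387.438823… → ⌈·⌉ = 3388
j=14: r + 13k = 3665.027058… → ⌈·⌉ = 3666
j=15: r + 14k = 3942.615294… → ⌈·⌉ = 3943
j=16: r + 15k = 4220.203529… → ⌈·⌉ = 4221
j=17: r + 16k = 4497.791764… → ⌈·⌉ = 4498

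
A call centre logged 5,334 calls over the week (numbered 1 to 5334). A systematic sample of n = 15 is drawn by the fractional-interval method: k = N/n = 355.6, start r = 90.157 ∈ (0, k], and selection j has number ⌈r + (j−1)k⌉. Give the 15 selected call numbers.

j=1: r + 0k = 90.157 → ⌈·⌉ = 91
j=2: r + 1k = 445.757 → ⌈·⌉ = 446
j=3: r + 2k = 801.357 → ⌈·⌉ = 802
j=4: r + 3k = 1156.957 → ⌈·⌉ = 1157
j=5: r + 4k = 1512.557 → ⌈·⌉ = 1513
j=6: r + 5k = 1868.157 → ⌈·⌉ = 1869
j=7: r + 6k = 2223.757 → ⌈·⌉ = 2224
j=8: r + 7k = 2579.357 → ⌈·⌉ = 2580
j=9: r + 8k = 2934.957 → ⌈·⌉ = 2935
j=10: r + 9k = 3290.557 → ⌈·⌉ = 3291
j=11: r + 10k = 3646.157 → ⌈·⌉ = 3647
j=12: r + 11k = 4001.757 → ⌈·⌉ = 4002
j=13: r + 12k = 4357.357 → ⌈·⌉ = 4358
j=14: r + 13k = 4712.957 → ⌈·⌉ = 4713
j=15: r + 14k = 5068.557 → ⌈·⌉ = 5069

91, 446, 802, 1157, 1513, 1869, 2224, 2580, 2935, 3291, 3647, 4002, 4358, 4713, 5069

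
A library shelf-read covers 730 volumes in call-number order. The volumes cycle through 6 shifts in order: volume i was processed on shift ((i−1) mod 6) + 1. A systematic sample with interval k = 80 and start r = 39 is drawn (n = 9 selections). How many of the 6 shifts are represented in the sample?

3

Consecutive selections differ by k = 80, so their shift numbers differ by 80 mod 6 = 2.
gcd(80, 6) = 2, so the sample visits 6/2 = 3 distinct residues mod 6.
Start 39 is shift 3; the shifts hit are 1, 3, 5.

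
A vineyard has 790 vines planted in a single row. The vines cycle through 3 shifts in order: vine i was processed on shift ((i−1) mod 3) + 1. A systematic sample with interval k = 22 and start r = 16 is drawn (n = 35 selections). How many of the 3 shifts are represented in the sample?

Consecutive selections differ by k = 22, so their shift numbers differ by 22 mod 3 = 1.
gcd(22, 3) = 1, so the sample visits 3/1 = 3 distinct residues mod 3.
Start 16 is shift 1; the shifts hit are 1, 2, 3.

3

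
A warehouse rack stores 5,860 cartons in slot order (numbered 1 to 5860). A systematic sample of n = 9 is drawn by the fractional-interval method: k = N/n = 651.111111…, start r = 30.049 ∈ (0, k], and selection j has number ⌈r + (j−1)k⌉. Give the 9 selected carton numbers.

31, 682, 1333, 1984, 2635, 3286, 3937, 4588, 5239

j=1: r + 0k = 30.049 → ⌈·⌉ = 31
j=2: r + 1k = 681.160111… → ⌈·⌉ = 682
j=3: r + 2k = 1332.271222… → ⌈·⌉ = 1333
j=4: r + 3k = 1983.382333… → ⌈·⌉ = 1984
j=5: r + 4k = 2634.493444… → ⌈·⌉ = 2635
j=6: r + 5k = 3285.604555… → ⌈·⌉ = 3286
j=7: r + 6k = 3936.715666… → ⌈·⌉ = 3937
j=8: r + 7k = 4587.826777… → ⌈·⌉ = 4588
j=9: r + 8k = 5238.937888… → ⌈·⌉ = 5239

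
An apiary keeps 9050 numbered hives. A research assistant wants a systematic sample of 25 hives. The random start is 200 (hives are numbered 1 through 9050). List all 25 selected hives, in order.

200, 562, 924, 1286, 1648, 2010, 2372, 2734, 3096, 3458, 3820, 4182, 4544, 4906, 5268, 5630, 5992, 6354, 6716, 7078, 7440, 7802, 8164, 8526, 8888

k = N/n = 9050/25 = 362
hive 1: 200
hive 2: 200 + 362 = 562
hive 3: 562 + 362 = 924
hive 4: 924 + 362 = 1286
hive 5: 1286 + 362 = 1648
hive 6: 1648 + 362 = 2010
hive 7: 2010 + 362 = 2372
hive 8: 2372 + 362 = 2734
hive 9: 2734 + 362 = 3096
hive 10: 3096 + 362 = 3458
hive 11: 3458 + 362 = 3820
hive 12: 3820 + 362 = 4182
hive 13: 4182 + 362 = 4544
hive 14: 4544 + 362 = 4906
hive 15: 4906 + 362 = 5268
hive 16: 5268 + 362 = 5630
hive 17: 5630 + 362 = 5992
hive 18: 5992 + 362 = 6354
hive 19: 6354 + 362 = 6716
hive 20: 6716 + 362 = 7078
hive 21: 7078 + 362 = 7440
hive 22: 7440 + 362 = 7802
hive 23: 7802 + 362 = 8164
hive 24: 8164 + 362 = 8526
hive 25: 8526 + 362 = 8888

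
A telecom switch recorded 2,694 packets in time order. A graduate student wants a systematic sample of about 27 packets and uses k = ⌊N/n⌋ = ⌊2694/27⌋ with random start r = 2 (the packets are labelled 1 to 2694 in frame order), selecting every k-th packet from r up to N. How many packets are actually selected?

k = ⌊2694/27⌋ = 99
Achieved size = ⌊(2694 − 2)/99⌋ + 1 = ⌊2692/99⌋ + 1 = 27 + 1 = 28
(last selection: 2 + 27×99 = 2675 ≤ 2694; next would be 2774 > 2694)

28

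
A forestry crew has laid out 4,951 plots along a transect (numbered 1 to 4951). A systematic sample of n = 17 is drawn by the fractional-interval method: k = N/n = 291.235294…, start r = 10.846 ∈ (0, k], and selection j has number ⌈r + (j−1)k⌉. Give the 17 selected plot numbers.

j=1: r + 0k = 10.846 → ⌈·⌉ = 11
j=2: r + 1k = 302.081294… → ⌈·⌉ = 303
j=3: r + 2k = 593.316588… → ⌈·⌉ = 594
j=4: r + 3k = 884.551882… → ⌈·⌉ = 885
j=5: r + 4k = 1175.787176… → ⌈·⌉ = 1176
j=6: r + 5k = 1467.022470… → ⌈·⌉ = 1468
j=7: r + 6k = 1758.257764… → ⌈·⌉ = 1759
j=8: r + 7k = 2049.493058… → ⌈·⌉ = 2050
j=9: r + 8k = 2340.728352… → ⌈·⌉ = 2341
j=10: r + 9k = 2631.963647… → ⌈·⌉ = 2632
j=11: r + 10k = 2923.198941… → ⌈·⌉ = 2924
j=12: r + 11k = 3214.434235… → ⌈·⌉ = 3215
j=13: r + 12k = 3505.669529… → ⌈·⌉ = 3506
j=14: r + 13k = 3796.904823… → ⌈·⌉ = 3797
j=15: r + 14k = 4088.140117… → ⌈·⌉ = 4089
j=16: r + 15k = 4379.375411… → ⌈·⌉ = 4380
j=17: r + 16k = 4670.610705… → ⌈·⌉ = 4671

11, 303, 594, 885, 1176, 1468, 1759, 2050, 2341, 2632, 2924, 3215, 3506, 3797, 4089, 4380, 4671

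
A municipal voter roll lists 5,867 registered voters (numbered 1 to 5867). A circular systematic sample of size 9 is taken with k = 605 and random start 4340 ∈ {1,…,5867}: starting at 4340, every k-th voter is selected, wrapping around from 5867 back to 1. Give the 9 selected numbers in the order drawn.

Selection 1: 4340
Selection 2: 4340 + 605 = 4945
Selection 3: 4945 + 605 = 5550
Selection 4: 5550 + 605 = 6155 → 6155 − 5867 = 288
Selection 5: 288 + 605 = 893
Selection 6: 893 + 605 = 1498
Selection 7: 1498 + 605 = 2103
Selection 8: 2103 + 605 = 2708
Selection 9: 2708 + 605 = 3313

4340, 4945, 5550, 288, 893, 1498, 2103, 2708, 3313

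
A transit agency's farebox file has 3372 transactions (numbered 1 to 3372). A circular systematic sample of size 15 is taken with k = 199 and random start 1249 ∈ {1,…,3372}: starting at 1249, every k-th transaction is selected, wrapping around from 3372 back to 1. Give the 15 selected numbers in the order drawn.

1249, 1448, 1647, 1846, 2045, 2244, 2443, 2642, 2841, 3040, 3239, 66, 265, 464, 663

Selection 1: 1249
Selection 2: 1249 + 199 = 1448
Selection 3: 1448 + 199 = 1647
Selection 4: 1647 + 199 = 1846
Selection 5: 1846 + 199 = 2045
Selection 6: 2045 + 199 = 2244
Selection 7: 2244 + 199 = 2443
Selection 8: 2443 + 199 = 2642
Selection 9: 2642 + 199 = 2841
Selection 10: 2841 + 199 = 3040
Selection 11: 3040 + 199 = 3239
Selection 12: 3239 + 199 = 3438 → 3438 − 3372 = 66
Selection 13: 66 + 199 = 265
Selection 14: 265 + 199 = 464
Selection 15: 464 + 199 = 663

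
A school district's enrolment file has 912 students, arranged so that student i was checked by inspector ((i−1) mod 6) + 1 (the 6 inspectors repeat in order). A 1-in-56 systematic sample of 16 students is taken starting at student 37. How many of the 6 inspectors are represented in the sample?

Consecutive selections differ by k = 56, so their inspector numbers differ by 56 mod 6 = 2.
gcd(56, 6) = 2, so the sample visits 6/2 = 3 distinct residues mod 6.
Start 37 is inspector 1; the inspectors hit are 1, 3, 5.

3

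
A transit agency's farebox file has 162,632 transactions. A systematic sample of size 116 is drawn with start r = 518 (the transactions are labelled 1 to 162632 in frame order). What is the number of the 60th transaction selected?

83236

k = 162632/116 = 1402
60th selection = r + (60−1)·k = 518 + 59×1402 = 518 + 82718 = 83236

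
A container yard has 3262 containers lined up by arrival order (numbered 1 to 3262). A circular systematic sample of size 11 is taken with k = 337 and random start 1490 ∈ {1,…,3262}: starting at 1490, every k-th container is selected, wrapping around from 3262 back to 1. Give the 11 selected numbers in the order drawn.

1490, 1827, 2164, 2501, 2838, 3175, 250, 587, 924, 1261, 1598

Selection 1: 1490
Selection 2: 1490 + 337 = 1827
Selection 3: 1827 + 337 = 2164
Selection 4: 2164 + 337 = 2501
Selection 5: 2501 + 337 = 2838
Selection 6: 2838 + 337 = 3175
Selection 7: 3175 + 337 = 3512 → 3512 − 3262 = 250
Selection 8: 250 + 337 = 587
Selection 9: 587 + 337 = 924
Selection 10: 924 + 337 = 1261
Selection 11: 1261 + 337 = 1598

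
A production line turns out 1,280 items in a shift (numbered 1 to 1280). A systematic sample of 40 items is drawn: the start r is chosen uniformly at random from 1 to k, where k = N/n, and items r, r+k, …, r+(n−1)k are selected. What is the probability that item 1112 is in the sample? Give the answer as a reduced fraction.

1/32

k = 1280/40 = 32.
Item 1112 is selected iff r ≡ 1112 (mod 32); exactly one such r in {1,…,32}.
Inclusion probability = 1/32.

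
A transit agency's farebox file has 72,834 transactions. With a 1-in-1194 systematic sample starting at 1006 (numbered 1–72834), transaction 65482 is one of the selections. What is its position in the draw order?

55

k = 1194
position = (65482 − 1006)/1194 + 1 = 64476/1194 + 1 = 54 + 1 = 55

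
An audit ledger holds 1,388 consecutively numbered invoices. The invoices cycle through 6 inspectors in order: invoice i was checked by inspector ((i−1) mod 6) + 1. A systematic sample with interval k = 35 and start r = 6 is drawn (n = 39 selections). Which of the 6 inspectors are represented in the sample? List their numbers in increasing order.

Consecutive selections differ by k = 35, so their inspector numbers differ by 35 mod 6 = 5.
gcd(35, 6) = 1, so the sample visits 6/1 = 6 distinct residues mod 6.
Start 6 is inspector 6; the inspectors hit are 1, 2, 3, 4, 5, 6.

1, 2, 3, 4, 5, 6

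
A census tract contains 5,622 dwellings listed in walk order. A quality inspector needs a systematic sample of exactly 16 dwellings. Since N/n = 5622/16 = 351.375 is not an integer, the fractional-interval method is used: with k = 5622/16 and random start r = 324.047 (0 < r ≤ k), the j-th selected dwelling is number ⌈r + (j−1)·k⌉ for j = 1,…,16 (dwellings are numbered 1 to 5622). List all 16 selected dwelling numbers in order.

j=1: r + 0k = 324.047 → ⌈·⌉ = 325
j=2: r + 1k = 675.422 → ⌈·⌉ = 676
j=3: r + 2k = 1026.797 → ⌈·⌉ = 1027
j=4: r + 3k = 1378.172 → ⌈·⌉ = 1379
j=5: r + 4k = 1729.547 → ⌈·⌉ = 1730
j=6: r + 5k = 2080.922 → ⌈·⌉ = 2081
j=7: r + 6k = 2432.297 → ⌈·⌉ = 2433
j=8: r + 7k = 2783.672 → ⌈·⌉ = 2784
j=9: r + 8k = 3135.047 → ⌈·⌉ = 3136
j=10: r + 9k = 3486.422 → ⌈·⌉ = 3487
j=11: r + 10k = 3837.797 → ⌈·⌉ = 3838
j=12: r + 11k = 4189.172 → ⌈·⌉ = 4190
j=13: r + 12k = 4540.547 → ⌈·⌉ = 4541
j=14: r + 13k = 4891.922 → ⌈·⌉ = 4892
j=15: r + 14k = 5243.297 → ⌈·⌉ = 5244
j=16: r + 15k = 5594.672 → ⌈·⌉ = 5595

325, 676, 1027, 1379, 1730, 2081, 2433, 2784, 3136, 3487, 3838, 4190, 4541, 4892, 5244, 5595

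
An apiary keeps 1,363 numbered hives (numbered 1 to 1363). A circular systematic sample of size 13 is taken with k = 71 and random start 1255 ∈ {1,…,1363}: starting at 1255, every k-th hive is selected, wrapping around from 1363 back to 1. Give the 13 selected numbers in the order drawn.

Selection 1: 1255
Selection 2: 1255 + 71 = 1326
Selection 3: 1326 + 71 = 1397 → 1397 − 1363 = 34
Selection 4: 34 + 71 = 105
Selection 5: 105 + 71 = 176
Selection 6: 176 + 71 = 247
Selection 7: 247 + 71 = 318
Selection 8: 318 + 71 = 389
Selection 9: 389 + 71 = 460
Selection 10: 460 + 71 = 531
Selection 11: 531 + 71 = 602
Selection 12: 602 + 71 = 673
Selection 13: 673 + 71 = 744

1255, 1326, 34, 105, 176, 247, 318, 389, 460, 531, 602, 673, 744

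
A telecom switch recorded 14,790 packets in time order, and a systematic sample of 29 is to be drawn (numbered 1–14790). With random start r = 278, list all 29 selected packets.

278, 788, 1298, 1808, 2318, 2828, 3338, 3848, 4358, 4868, 5378, 5888, 6398, 6908, 7418, 7928, 8438, 8948, 9458, 9968, 10478, 10988, 11498, 12008, 12518, 13028, 13538, 14048, 14558

k = N/n = 14790/29 = 510
packet 1: 278
packet 2: 278 + 510 = 788
packet 3: 788 + 510 = 1298
packet 4: 1298 + 510 = 1808
packet 5: 1808 + 510 = 2318
packet 6: 2318 + 510 = 2828
packet 7: 2828 + 510 = 3338
packet 8: 3338 + 510 = 3848
packet 9: 3848 + 510 = 4358
packet 10: 4358 + 510 = 4868
packet 11: 4868 + 510 = 5378
packet 12: 5378 + 510 = 5888
packet 13: 5888 + 510 = 6398
packet 14: 6398 + 510 = 6908
packet 15: 6908 + 510 = 7418
packet 16: 7418 + 510 = 7928
packet 17: 7928 + 510 = 8438
packet 18: 8438 + 510 = 8948
packet 19: 8948 + 510 = 9458
packet 20: 9458 + 510 = 9968
packet 21: 9968 + 510 = 10478
packet 22: 10478 + 510 = 10988
packet 23: 10988 + 510 = 11498
packet 24: 11498 + 510 = 12008
packet 25: 12008 + 510 = 12518
packet 26: 12518 + 510 = 13028
packet 27: 13028 + 510 = 13538
packet 28: 13538 + 510 = 14048
packet 29: 14048 + 510 = 14558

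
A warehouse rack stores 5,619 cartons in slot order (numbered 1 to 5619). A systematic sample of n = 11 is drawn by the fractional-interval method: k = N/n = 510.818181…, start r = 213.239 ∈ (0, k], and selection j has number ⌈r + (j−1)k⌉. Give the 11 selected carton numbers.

j=1: r + 0k = 213.239 → ⌈·⌉ = 214
j=2: r + 1k = 724.057181… → ⌈·⌉ = 725
j=3: r + 2k = 1234.875363… → ⌈·⌉ = 1235
j=4: r + 3k = 1745.693545… → ⌈·⌉ = 1746
j=5: r + 4k = 2256.511727… → ⌈·⌉ = 2257
j=6: r + 5k = 2767.329909… → ⌈·⌉ = 2768
j=7: r + 6k = 3278.148090… → ⌈·⌉ = 3279
j=8: r + 7k = 3788.966272… → ⌈·⌉ = 3789
j=9: r + 8k = 4299.784454… → ⌈·⌉ = 4300
j=10: r + 9k = 4810.602636… → ⌈·⌉ = 4811
j=11: r + 10k = 5321.420818… → ⌈·⌉ = 5322

214, 725, 1235, 1746, 2257, 2768, 3279, 3789, 4300, 4811, 5322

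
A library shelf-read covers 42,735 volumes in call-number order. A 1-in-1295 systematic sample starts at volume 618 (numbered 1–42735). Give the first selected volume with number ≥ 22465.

k = 1295
Steps past start: ⌈(22465 − 618)/1295⌉ = ⌈21847/1295⌉ = 17
Selected volume: 618 + 17×1295 = 22633

22633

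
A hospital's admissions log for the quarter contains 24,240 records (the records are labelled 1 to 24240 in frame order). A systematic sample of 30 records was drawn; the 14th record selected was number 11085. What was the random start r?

581

k = 24240/30 = 808
r = 11085 − (14−1)×808 = 11085 − 10504 = 581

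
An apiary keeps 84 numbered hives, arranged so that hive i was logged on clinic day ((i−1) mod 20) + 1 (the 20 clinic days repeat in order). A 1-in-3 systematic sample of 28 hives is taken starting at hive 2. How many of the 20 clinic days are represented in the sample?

Consecutive selections differ by k = 3, so their clinic day numbers differ by 3 mod 20 = 3.
gcd(3, 20) = 1, so the sample visits 20/1 = 20 distinct residues mod 20.
Start 2 is clinic day 2; the clinic days hit are 1, 2, 3, 4, 5, 6, 7, 8, 9, 10, 11, 12, 13, 14, 15, 16, 17, 18, 19, 20.

20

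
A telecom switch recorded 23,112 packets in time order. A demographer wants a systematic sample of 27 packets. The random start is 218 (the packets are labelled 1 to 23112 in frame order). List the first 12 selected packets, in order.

k = N/n = 23112/27 = 856
packet 1: 218
packet 2: 218 + 856 = 1074
packet 3: 1074 + 856 = 1930
packet 4: 1930 + 856 = 2786
packet 5: 2786 + 856 = 3642
packet 6: 3642 + 856 = 4498
packet 7: 4498 + 856 = 5354
packet 8: 5354 + 856 = 6210
packet 9: 6210 + 856 = 7066
packet 10: 7066 + 856 = 7922
packet 11: 7922 + 856 = 8778
packet 12: 8778 + 856 = 9634

218, 1074, 1930, 2786, 3642, 4498, 5354, 6210, 7066, 7922, 8778, 9634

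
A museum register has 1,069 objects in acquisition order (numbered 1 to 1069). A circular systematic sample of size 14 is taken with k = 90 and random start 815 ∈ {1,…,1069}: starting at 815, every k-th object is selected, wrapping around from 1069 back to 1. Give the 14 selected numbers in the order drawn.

815, 905, 995, 16, 106, 196, 286, 376, 466, 556, 646, 736, 826, 916

Selection 1: 815
Selection 2: 815 + 90 = 905
Selection 3: 905 + 90 = 995
Selection 4: 995 + 90 = 1085 → 1085 − 1069 = 16
Selection 5: 16 + 90 = 106
Selection 6: 106 + 90 = 196
Selection 7: 196 + 90 = 286
Selection 8: 286 + 90 = 376
Selection 9: 376 + 90 = 466
Selection 10: 466 + 90 = 556
Selection 11: 556 + 90 = 646
Selection 12: 646 + 90 = 736
Selection 13: 736 + 90 = 826
Selection 14: 826 + 90 = 916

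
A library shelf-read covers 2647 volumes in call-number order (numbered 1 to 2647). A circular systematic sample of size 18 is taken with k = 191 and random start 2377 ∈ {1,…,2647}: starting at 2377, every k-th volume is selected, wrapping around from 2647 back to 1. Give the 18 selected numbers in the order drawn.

2377, 2568, 112, 303, 494, 685, 876, 1067, 1258, 1449, 1640, 1831, 2022, 2213, 2404, 2595, 139, 330

Selection 1: 2377
Selection 2: 2377 + 191 = 2568
Selection 3: 2568 + 191 = 2759 → 2759 − 2647 = 112
Selection 4: 112 + 191 = 303
Selection 5: 303 + 191 = 494
Selection 6: 494 + 191 = 685
Selection 7: 685 + 191 = 876
Selection 8: 876 + 191 = 1067
Selection 9: 1067 + 191 = 1258
Selection 10: 1258 + 191 = 1449
Selection 11: 1449 + 191 = 1640
Selection 12: 1640 + 191 = 1831
Selection 13: 1831 + 191 = 2022
Selection 14: 2022 + 191 = 2213
Selection 15: 2213 + 191 = 2404
Selection 16: 2404 + 191 = 2595
Selection 17: 2595 + 191 = 2786 → 2786 − 2647 = 139
Selection 18: 139 + 191 = 330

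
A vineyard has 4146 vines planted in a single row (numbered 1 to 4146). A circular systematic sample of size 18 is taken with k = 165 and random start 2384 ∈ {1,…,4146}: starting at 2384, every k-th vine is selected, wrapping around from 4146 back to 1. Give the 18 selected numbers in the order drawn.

2384, 2549, 2714, 2879, 3044, 3209, 3374, 3539, 3704, 3869, 4034, 53, 218, 383, 548, 713, 878, 1043

Selection 1: 2384
Selection 2: 2384 + 165 = 2549
Selection 3: 2549 + 165 = 2714
Selection 4: 2714 + 165 = 2879
Selection 5: 2879 + 165 = 3044
Selection 6: 3044 + 165 = 3209
Selection 7: 3209 + 165 = 3374
Selection 8: 3374 + 165 = 3539
Selection 9: 3539 + 165 = 3704
Selection 10: 3704 + 165 = 3869
Selection 11: 3869 + 165 = 4034
Selection 12: 4034 + 165 = 4199 → 4199 − 4146 = 53
Selection 13: 53 + 165 = 218
Selection 14: 218 + 165 = 383
Selection 15: 383 + 165 = 548
Selection 16: 548 + 165 = 713
Selection 17: 713 + 165 = 878
Selection 18: 878 + 165 = 1043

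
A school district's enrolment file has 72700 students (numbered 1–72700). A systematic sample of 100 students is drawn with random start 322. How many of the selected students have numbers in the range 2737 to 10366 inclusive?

k = 72700/100 = 727
First selection ≥ 2737: 322 + ⌈(2737−322)/727⌉·727 = 322 + 4×727 = 3230
Last selection ≤ 10366: 322 + ⌊(10366−322)/727⌋·727 = 322 + 13×727 = 9773
Count = 13 − 4 + 1 = 10

10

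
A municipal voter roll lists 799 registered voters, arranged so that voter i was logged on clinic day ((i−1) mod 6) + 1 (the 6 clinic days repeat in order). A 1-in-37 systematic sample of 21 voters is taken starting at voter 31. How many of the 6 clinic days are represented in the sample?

6

Consecutive selections differ by k = 37, so their clinic day numbers differ by 37 mod 6 = 1.
gcd(37, 6) = 1, so the sample visits 6/1 = 6 distinct residues mod 6.
Start 31 is clinic day 1; the clinic days hit are 1, 2, 3, 4, 5, 6.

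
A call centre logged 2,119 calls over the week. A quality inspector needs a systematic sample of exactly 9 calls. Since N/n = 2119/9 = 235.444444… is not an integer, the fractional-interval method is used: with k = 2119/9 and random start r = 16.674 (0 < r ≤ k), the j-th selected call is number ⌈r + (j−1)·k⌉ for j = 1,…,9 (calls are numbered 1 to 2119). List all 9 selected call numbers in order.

j=1: r + 0k = 16.674 → ⌈·⌉ = 17
j=2: r + 1k = 252.118444… → ⌈·⌉ = 253
j=3: r + 2k = 487.562888… → ⌈·⌉ = 488
j=4: r + 3k = 723.007333… → ⌈·⌉ = 724
j=5: r + 4k = 958.451777… → ⌈·⌉ = 959
j=6: r + 5k = 1193.896222… → ⌈·⌉ = 1194
j=7: r + 6k = 1429.340666… → ⌈·⌉ = 1430
j=8: r + 7k = 1664.785111… → ⌈·⌉ = 1665
j=9: r + 8k = 1900.229555… → ⌈·⌉ = 1901

17, 253, 488, 724, 959, 1194, 1430, 1665, 1901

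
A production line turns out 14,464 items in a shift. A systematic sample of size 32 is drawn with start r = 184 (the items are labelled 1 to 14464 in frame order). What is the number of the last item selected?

14196

k = 14464/32 = 452
32nd selection = r + (32−1)·k = 184 + 31×452 = 184 + 14012 = 14196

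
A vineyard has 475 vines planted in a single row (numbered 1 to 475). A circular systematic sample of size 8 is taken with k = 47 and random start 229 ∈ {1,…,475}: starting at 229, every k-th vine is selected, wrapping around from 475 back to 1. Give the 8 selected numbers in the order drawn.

229, 276, 323, 370, 417, 464, 36, 83

Selection 1: 229
Selection 2: 229 + 47 = 276
Selection 3: 276 + 47 = 323
Selection 4: 323 + 47 = 370
Selection 5: 370 + 47 = 417
Selection 6: 417 + 47 = 464
Selection 7: 464 + 47 = 511 → 511 − 475 = 36
Selection 8: 36 + 47 = 83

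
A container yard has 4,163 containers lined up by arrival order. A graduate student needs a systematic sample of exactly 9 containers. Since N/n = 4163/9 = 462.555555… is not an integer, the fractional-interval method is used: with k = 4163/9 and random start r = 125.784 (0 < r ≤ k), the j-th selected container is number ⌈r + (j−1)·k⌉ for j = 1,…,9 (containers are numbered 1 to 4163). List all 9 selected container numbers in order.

j=1: r + 0k = 125.784 → ⌈·⌉ = 126
j=2: r + 1k = 588.339555… → ⌈·⌉ = 589
j=3: r + 2k = 1050.895111… → ⌈·⌉ = 1051
j=4: r + 3k = 1513.450666… → ⌈·⌉ = 1514
j=5: r + 4k = 1976.006222… → ⌈·⌉ = 1977
j=6: r + 5k = 2438.561777… → ⌈·⌉ = 2439
j=7: r + 6k = 2901.117333… → ⌈·⌉ = 2902
j=8: r + 7k = 3363.672888… → ⌈·⌉ = 3364
j=9: r + 8k = 3826.228444… → ⌈·⌉ = 3827

126, 589, 1051, 1514, 1977, 2439, 2902, 3364, 3827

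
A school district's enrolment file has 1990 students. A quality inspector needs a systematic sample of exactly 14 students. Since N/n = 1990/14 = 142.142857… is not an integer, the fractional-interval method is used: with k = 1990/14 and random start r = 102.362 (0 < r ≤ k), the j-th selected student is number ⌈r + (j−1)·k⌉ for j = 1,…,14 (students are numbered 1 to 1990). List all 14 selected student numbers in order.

103, 245, 387, 529, 671, 814, 956, 1098, 1240, 1382, 1524, 1666, 1809, 1951

j=1: r + 0k = 102.362 → ⌈·⌉ = 103
j=2: r + 1k = 244.504857… → ⌈·⌉ = 245
j=3: r + 2k = 386.647714… → ⌈·⌉ = 387
j=4: r + 3k = 528.790571… → ⌈·⌉ = 529
j=5: r + 4k = 670.933428… → ⌈·⌉ = 671
j=6: r + 5k = 813.076285… → ⌈·⌉ = 814
j=7: r + 6k = 955.219142… → ⌈·⌉ = 956
j=8: r + 7k = 1097.362 → ⌈·⌉ = 1098
j=9: r + 8k = 1239.504857… → ⌈·⌉ = 1240
j=10: r + 9k = 1381.647714… → ⌈·⌉ = 1382
j=11: r + 10k = 1523.790571… → ⌈·⌉ = 1524
j=12: r + 11k = 1665.933428… → ⌈·⌉ = 1666
j=13: r + 12k = 1808.076285… → ⌈·⌉ = 1809
j=14: r + 13k = 1950.219142… → ⌈·⌉ = 1951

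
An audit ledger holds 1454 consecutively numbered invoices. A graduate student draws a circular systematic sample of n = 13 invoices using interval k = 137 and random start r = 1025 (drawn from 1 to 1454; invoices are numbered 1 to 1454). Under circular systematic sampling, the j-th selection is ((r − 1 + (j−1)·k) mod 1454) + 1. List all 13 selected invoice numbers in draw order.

Selection 1: 1025
Selection 2: 1025 + 137 = 1162
Selection 3: 1162 + 137 = 1299
Selection 4: 1299 + 137 = 1436
Selection 5: 1436 + 137 = 1573 → 1573 − 1454 = 119
Selection 6: 119 + 137 = 256
Selection 7: 256 + 137 = 393
Selection 8: 393 + 137 = 530
Selection 9: 530 + 137 = 667
Selection 10: 667 + 137 = 804
Selection 11: 804 + 137 = 941
Selection 12: 941 + 137 = 1078
Selection 13: 1078 + 137 = 1215

1025, 1162, 1299, 1436, 119, 256, 393, 530, 667, 804, 941, 1078, 1215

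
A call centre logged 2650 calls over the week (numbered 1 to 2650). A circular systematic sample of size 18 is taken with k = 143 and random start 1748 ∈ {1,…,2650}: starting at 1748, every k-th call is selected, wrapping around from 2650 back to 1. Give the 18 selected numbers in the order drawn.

Selection 1: 1748
Selection 2: 1748 + 143 = 1891
Selection 3: 1891 + 143 = 2034
Selection 4: 2034 + 143 = 2177
Selection 5: 2177 + 143 = 2320
Selection 6: 2320 + 143 = 2463
Selection 7: 2463 + 143 = 2606
Selection 8: 2606 + 143 = 2749 → 2749 − 2650 = 99
Selection 9: 99 + 143 = 242
Selection 10: 242 + 143 = 385
Selection 11: 385 + 143 = 528
Selection 12: 528 + 143 = 671
Selection 13: 671 + 143 = 814
Selection 14: 814 + 143 = 957
Selection 15: 957 + 143 = 1100
Selection 16: 1100 + 143 = 1243
Selection 17: 1243 + 143 = 1386
Selection 18: 1386 + 143 = 1529

1748, 1891, 2034, 2177, 2320, 2463, 2606, 99, 242, 385, 528, 671, 814, 957, 1100, 1243, 1386, 1529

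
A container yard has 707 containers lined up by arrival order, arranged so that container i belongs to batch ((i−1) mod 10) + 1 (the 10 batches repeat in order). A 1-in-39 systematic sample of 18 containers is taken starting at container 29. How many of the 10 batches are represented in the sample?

10

Consecutive selections differ by k = 39, so their batch numbers differ by 39 mod 10 = 9.
gcd(39, 10) = 1, so the sample visits 10/1 = 10 distinct residues mod 10.
Start 29 is batch 9; the batches hit are 1, 2, 3, 4, 5, 6, 7, 8, 9, 10.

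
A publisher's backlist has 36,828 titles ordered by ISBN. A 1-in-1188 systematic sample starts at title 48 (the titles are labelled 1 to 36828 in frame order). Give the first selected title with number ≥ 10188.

10740

k = 1188
Steps past start: ⌈(10188 − 48)/1188⌉ = ⌈10140/1188⌉ = 9
Selected title: 48 + 9×1188 = 10740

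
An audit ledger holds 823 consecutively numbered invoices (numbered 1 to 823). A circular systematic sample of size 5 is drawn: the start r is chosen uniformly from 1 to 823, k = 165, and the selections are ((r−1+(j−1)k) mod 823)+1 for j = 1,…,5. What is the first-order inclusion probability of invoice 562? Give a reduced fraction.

For each position j, as r ranges over 1…823 the j-th selection hits every invoice exactly once, so invoice 562 is selected for exactly 5 of the 823 starts.
Inclusion probability = 5/823.

5/823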